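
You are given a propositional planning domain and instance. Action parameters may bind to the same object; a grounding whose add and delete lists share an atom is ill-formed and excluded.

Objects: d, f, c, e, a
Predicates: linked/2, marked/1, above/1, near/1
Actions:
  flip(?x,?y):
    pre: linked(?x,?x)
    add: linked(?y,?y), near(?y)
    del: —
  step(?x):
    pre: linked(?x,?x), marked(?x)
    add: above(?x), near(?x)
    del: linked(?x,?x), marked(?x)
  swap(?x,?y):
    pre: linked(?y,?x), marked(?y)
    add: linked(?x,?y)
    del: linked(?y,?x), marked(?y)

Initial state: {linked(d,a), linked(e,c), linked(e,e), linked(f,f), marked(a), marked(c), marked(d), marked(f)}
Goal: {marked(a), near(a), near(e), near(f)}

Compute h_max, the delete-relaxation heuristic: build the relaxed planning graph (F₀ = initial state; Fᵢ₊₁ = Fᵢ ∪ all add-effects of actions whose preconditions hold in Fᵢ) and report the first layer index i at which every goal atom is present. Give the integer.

1

F0 = init (8 atoms)
F1 = F0 ∪ {above(f), linked(a,a), linked(a,d), linked(c,c), linked(d,d), near(a), near(c), near(d), near(e), near(f)}  (18 atoms)
goal ⊆ F1  ⇒  h_max = 1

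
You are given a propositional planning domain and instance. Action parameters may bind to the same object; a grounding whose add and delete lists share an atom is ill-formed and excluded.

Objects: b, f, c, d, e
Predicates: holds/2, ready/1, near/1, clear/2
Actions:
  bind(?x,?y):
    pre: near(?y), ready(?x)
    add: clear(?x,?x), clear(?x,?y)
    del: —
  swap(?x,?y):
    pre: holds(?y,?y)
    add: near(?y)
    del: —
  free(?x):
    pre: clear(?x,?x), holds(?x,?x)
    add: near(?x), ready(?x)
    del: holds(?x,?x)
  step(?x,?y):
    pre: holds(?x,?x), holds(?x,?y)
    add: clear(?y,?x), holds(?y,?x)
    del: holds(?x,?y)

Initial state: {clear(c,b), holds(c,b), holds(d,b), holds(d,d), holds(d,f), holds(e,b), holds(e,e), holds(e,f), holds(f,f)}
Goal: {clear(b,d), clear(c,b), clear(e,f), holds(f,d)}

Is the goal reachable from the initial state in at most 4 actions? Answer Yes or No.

Yes

1. step(d,b)  →  {clear(b,d), clear(c,b), holds(b,d), holds(c,b), holds(d,d), holds(d,f), holds(e,b), holds(e,e), holds(e,f), holds(f,f)}
2. step(d,f)  →  {clear(b,d), clear(c,b), clear(f,d), holds(b,d), holds(c,b), holds(d,d), holds(e,b), holds(e,e), holds(e,f), holds(f,d), holds(f,f)}
3. step(e,f)  →  {clear(b,d), clear(c,b), clear(f,d), clear(f,e), holds(b,d), holds(c,b), holds(d,d), holds(e,b), holds(e,e), holds(f,d), holds(f,e), holds(f,f)}
4. step(f,e)  →  {clear(b,d), clear(c,b), clear(e,f), clear(f,d), clear(f,e), holds(b,d), holds(c,b), holds(d,d), holds(e,b), holds(e,e), holds(e,f), holds(f,d), holds(f,f)}
optimal plan length = 4; 4 ≤ 4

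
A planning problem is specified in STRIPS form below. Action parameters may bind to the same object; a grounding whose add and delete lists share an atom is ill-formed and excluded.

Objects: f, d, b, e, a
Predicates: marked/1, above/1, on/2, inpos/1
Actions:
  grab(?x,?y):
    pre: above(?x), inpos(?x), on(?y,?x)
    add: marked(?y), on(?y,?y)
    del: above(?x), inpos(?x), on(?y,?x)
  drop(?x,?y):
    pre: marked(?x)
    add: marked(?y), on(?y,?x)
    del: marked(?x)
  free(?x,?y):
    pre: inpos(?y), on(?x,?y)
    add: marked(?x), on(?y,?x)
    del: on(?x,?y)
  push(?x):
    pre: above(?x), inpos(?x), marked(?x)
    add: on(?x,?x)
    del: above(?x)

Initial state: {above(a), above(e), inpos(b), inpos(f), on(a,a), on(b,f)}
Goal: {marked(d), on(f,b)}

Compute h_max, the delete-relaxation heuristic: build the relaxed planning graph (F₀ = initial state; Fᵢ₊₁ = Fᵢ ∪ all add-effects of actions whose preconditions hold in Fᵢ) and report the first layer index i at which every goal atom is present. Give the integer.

2

F0 = init (6 atoms)
F1 = F0 ∪ {marked(b), on(f,b)}  (8 atoms)
F2 = F1 ∪ {marked(a), marked(d), marked(e), marked(f), on(a,b), on(d,b), on(e,b)}  (15 atoms)
goal ⊆ F2  ⇒  h_max = 2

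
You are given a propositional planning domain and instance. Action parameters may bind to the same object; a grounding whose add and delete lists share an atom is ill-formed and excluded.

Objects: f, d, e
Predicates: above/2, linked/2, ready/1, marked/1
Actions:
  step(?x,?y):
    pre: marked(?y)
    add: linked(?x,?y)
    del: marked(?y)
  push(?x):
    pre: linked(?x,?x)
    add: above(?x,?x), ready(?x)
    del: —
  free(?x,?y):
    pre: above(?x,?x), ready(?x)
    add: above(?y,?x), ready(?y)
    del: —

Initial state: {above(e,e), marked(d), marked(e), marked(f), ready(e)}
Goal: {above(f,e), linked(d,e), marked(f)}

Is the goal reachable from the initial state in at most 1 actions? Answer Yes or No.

1. step(d,e)  →  {above(e,e), linked(d,e), marked(d), marked(f), ready(e)}
2. free(e,f)  →  {above(e,e), above(f,e), linked(d,e), marked(d), marked(f), ready(e), ready(f)}
optimal plan length = 2; 2 > 1

No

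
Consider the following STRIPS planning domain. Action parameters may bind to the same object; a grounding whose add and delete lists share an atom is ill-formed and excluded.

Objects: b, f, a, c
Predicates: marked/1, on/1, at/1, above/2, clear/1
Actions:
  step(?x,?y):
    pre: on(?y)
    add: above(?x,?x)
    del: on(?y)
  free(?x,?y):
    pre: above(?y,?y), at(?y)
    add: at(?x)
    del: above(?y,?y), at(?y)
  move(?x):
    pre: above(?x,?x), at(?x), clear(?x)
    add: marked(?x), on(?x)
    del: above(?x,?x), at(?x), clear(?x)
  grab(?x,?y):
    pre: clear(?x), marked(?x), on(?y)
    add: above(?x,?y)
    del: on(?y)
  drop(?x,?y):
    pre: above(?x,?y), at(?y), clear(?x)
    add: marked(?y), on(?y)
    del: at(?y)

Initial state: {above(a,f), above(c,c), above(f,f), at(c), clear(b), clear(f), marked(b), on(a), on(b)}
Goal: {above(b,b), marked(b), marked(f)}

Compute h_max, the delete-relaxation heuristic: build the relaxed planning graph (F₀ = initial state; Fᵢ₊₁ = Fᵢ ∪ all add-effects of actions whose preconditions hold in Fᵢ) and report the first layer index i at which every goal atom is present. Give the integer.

2

F0 = init (9 atoms)
F1 = F0 ∪ {above(a,a), above(b,a), above(b,b), at(a), at(b), at(f)}  (15 atoms)
F2 = F1 ∪ {marked(a), marked(f), on(f)}  (18 atoms)
goal ⊆ F2  ⇒  h_max = 2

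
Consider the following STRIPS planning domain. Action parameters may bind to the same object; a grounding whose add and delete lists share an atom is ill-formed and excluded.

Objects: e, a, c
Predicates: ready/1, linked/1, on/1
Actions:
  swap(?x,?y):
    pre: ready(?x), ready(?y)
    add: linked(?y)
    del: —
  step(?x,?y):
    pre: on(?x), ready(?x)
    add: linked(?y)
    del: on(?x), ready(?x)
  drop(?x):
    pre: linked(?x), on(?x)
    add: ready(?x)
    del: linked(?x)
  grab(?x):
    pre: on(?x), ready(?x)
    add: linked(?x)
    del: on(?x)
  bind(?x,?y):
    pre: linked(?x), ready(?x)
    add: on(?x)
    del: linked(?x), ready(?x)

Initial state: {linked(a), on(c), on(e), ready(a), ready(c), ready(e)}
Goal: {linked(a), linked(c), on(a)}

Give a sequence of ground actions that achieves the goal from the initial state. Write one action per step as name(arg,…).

1. swap(e,c)  →  {linked(a), linked(c), on(c), on(e), ready(a), ready(c), ready(e)}
2. bind(a,e)  →  {linked(c), on(a), on(c), on(e), ready(c), ready(e)}
3. step(e,a)  →  {linked(a), linked(c), on(a), on(c), ready(c)}

swap(e,c); bind(a,e); step(e,a)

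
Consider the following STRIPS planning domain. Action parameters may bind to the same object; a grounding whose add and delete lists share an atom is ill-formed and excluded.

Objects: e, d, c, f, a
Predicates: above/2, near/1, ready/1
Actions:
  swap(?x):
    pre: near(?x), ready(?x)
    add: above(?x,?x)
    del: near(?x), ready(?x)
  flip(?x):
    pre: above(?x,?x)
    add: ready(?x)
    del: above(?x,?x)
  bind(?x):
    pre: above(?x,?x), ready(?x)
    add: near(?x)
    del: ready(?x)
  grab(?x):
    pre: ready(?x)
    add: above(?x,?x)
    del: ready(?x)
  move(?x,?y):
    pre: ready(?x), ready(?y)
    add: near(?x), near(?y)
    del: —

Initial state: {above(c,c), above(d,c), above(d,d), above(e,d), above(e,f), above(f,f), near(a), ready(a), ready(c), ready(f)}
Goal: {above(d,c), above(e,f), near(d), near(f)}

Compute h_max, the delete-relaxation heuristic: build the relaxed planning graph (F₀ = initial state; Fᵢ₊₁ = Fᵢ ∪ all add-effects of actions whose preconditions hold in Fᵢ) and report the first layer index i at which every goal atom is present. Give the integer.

F0 = init (10 atoms)
F1 = F0 ∪ {above(a,a), near(c), near(f), ready(d)}  (14 atoms)
F2 = F1 ∪ {near(d)}  (15 atoms)
goal ⊆ F2  ⇒  h_max = 2

2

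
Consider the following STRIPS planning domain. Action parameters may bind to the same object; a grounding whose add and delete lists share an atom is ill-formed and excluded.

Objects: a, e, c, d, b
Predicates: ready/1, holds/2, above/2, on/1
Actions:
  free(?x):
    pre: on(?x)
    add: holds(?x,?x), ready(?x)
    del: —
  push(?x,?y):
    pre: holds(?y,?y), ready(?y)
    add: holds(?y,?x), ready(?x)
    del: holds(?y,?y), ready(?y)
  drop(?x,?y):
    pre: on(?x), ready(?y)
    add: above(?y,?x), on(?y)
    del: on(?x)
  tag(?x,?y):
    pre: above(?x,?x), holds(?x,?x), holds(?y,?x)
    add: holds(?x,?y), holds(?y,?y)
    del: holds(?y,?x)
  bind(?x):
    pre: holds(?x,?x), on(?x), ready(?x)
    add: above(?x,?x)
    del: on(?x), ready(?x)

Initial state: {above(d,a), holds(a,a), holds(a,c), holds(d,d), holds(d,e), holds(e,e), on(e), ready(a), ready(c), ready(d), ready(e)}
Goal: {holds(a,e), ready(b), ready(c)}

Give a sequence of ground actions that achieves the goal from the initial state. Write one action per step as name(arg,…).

1. push(e,a)  →  {above(d,a), holds(a,c), holds(a,e), holds(d,d), holds(d,e), holds(e,e), on(e), ready(c), ready(d), ready(e)}
2. push(b,e)  →  {above(d,a), holds(a,c), holds(a,e), holds(d,d), holds(d,e), holds(e,b), on(e), ready(b), ready(c), ready(d)}

push(e,a); push(b,e)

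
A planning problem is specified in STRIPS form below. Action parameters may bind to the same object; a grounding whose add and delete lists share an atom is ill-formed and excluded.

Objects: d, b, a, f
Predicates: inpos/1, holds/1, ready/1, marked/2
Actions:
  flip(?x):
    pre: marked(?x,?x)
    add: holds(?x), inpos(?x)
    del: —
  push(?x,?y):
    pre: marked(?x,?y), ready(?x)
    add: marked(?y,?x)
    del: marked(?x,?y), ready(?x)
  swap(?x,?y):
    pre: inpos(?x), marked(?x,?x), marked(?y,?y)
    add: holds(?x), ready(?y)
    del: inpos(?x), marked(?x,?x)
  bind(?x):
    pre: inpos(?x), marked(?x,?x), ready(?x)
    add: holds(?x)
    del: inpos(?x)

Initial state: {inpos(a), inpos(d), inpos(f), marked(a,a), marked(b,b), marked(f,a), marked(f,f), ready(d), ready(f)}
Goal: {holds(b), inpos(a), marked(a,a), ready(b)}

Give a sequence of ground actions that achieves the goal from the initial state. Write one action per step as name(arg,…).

flip(b); swap(b,b)

1. flip(b)  →  {holds(b), inpos(a), inpos(b), inpos(d), inpos(f), marked(a,a), marked(b,b), marked(f,a), marked(f,f), ready(d), ready(f)}
2. swap(b,b)  →  {holds(b), inpos(a), inpos(d), inpos(f), marked(a,a), marked(f,a), marked(f,f), ready(b), ready(d), ready(f)}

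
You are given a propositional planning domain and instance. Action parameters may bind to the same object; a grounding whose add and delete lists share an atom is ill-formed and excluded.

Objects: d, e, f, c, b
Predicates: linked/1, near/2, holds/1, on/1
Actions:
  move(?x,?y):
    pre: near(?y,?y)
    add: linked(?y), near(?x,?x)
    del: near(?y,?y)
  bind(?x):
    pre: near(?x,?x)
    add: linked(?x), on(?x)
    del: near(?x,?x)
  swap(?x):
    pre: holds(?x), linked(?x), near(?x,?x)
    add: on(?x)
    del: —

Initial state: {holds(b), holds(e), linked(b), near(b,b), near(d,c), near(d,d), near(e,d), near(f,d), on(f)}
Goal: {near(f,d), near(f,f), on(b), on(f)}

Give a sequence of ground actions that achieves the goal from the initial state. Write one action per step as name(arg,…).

move(f,d); bind(b)

1. move(f,d)  →  {holds(b), holds(e), linked(b), linked(d), near(b,b), near(d,c), near(e,d), near(f,d), near(f,f), on(f)}
2. bind(b)  →  {holds(b), holds(e), linked(b), linked(d), near(d,c), near(e,d), near(f,d), near(f,f), on(b), on(f)}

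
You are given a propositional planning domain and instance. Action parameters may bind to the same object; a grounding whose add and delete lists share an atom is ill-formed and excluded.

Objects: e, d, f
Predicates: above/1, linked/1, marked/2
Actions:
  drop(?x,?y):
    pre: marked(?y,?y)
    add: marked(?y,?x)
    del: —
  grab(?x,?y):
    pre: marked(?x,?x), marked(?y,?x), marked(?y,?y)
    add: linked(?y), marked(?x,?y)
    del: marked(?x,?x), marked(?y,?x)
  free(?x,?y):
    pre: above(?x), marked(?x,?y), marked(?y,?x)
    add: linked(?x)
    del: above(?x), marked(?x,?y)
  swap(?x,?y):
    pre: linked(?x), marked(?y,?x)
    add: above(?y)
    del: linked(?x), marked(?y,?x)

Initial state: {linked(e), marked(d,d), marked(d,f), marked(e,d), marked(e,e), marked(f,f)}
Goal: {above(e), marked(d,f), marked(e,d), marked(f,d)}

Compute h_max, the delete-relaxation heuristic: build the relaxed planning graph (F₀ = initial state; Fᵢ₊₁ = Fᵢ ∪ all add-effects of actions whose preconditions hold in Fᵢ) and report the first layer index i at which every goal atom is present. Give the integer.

F0 = init (6 atoms)
F1 = F0 ∪ {above(e), linked(d), marked(d,e), marked(e,f), marked(f,d), marked(f,e)}  (12 atoms)
goal ⊆ F1  ⇒  h_max = 1

1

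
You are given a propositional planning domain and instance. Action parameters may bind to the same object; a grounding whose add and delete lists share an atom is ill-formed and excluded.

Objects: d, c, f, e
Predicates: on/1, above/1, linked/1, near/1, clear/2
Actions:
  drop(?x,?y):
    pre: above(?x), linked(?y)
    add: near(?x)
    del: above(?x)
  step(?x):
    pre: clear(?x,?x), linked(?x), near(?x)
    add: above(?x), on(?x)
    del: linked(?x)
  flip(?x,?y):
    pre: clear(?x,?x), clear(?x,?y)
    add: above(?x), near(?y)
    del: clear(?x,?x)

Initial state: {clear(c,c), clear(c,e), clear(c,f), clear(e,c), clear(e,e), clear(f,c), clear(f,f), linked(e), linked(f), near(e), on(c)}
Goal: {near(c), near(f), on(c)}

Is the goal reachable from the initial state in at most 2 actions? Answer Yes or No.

Yes

1. flip(c,c)  →  {above(c), clear(c,e), clear(c,f), clear(e,c), clear(e,e), clear(f,c), clear(f,f), linked(e), linked(f), near(c), near(e), on(c)}
2. flip(f,f)  →  {above(c), above(f), clear(c,e), clear(c,f), clear(e,c), clear(e,e), clear(f,c), linked(e), linked(f), near(c), near(e), near(f), on(c)}
optimal plan length = 2; 2 ≤ 2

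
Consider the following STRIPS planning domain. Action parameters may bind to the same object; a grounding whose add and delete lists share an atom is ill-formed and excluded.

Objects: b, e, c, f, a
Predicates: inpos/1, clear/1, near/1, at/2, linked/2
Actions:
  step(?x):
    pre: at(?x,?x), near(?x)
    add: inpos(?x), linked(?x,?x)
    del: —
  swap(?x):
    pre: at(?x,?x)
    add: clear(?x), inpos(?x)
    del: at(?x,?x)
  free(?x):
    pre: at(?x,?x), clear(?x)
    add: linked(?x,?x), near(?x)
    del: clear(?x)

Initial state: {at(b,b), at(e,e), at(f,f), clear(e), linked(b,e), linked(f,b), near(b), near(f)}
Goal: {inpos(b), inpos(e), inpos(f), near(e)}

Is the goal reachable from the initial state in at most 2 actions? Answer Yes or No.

1. step(b)  →  {at(b,b), at(e,e), at(f,f), clear(e), inpos(b), linked(b,b), linked(b,e), linked(f,b), near(b), near(f)}
2. step(f)  →  {at(b,b), at(e,e), at(f,f), clear(e), inpos(b), inpos(f), linked(b,b), linked(b,e), linked(f,b), linked(f,f), near(b), near(f)}
3. free(e)  →  {at(b,b), at(e,e), at(f,f), inpos(b), inpos(f), linked(b,b), linked(b,e), linked(e,e), linked(f,b), linked(f,f), near(b), near(e), near(f)}
4. step(e)  →  {at(b,b), at(e,e), at(f,f), inpos(b), inpos(e), inpos(f), linked(b,b), linked(b,e), linked(e,e), linked(f,b), linked(f,f), near(b), near(e), near(f)}
optimal plan length = 4; 4 > 2

No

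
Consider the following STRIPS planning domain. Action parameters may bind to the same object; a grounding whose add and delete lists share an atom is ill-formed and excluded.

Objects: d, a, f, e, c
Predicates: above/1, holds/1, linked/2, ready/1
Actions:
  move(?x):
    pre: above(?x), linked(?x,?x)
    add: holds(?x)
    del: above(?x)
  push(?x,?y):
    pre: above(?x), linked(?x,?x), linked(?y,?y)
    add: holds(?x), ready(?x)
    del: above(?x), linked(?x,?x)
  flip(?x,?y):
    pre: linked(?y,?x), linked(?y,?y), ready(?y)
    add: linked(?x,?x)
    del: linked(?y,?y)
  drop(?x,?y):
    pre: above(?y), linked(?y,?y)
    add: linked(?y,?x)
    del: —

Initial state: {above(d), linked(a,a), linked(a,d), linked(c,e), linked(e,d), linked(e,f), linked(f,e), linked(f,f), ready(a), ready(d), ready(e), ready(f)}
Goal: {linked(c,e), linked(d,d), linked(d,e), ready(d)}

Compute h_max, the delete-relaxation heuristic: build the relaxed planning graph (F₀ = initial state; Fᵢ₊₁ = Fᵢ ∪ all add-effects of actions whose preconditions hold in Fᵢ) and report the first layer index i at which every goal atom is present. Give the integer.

2

F0 = init (12 atoms)
F1 = F0 ∪ {linked(d,d), linked(e,e)}  (14 atoms)
F2 = F1 ∪ {holds(d), linked(d,a), linked(d,c), linked(d,e), linked(d,f)}  (19 atoms)
goal ⊆ F2  ⇒  h_max = 2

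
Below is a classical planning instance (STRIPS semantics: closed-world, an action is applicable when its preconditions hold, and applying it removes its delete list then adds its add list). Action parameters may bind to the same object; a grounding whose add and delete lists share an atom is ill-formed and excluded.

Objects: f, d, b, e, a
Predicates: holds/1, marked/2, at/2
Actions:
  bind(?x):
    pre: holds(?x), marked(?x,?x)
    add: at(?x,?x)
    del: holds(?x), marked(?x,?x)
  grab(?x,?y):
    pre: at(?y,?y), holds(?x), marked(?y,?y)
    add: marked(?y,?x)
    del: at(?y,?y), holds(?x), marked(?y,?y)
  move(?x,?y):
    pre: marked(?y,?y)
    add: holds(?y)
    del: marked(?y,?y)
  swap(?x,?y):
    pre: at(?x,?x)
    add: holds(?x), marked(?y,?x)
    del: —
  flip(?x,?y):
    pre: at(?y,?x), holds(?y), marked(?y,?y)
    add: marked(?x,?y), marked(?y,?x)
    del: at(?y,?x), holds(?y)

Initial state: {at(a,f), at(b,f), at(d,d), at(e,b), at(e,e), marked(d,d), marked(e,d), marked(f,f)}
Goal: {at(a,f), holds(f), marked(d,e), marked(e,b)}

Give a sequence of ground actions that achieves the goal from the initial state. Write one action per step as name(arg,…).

1. move(f,f)  →  {at(a,f), at(b,f), at(d,d), at(e,b), at(e,e), holds(f), marked(d,d), marked(e,d)}
2. swap(e,d)  →  {at(a,f), at(b,f), at(d,d), at(e,b), at(e,e), holds(e), holds(f), marked(d,d), marked(d,e), marked(e,d)}
3. swap(e,e)  →  {at(a,f), at(b,f), at(d,d), at(e,b), at(e,e), holds(e), holds(f), marked(d,d), marked(d,e), marked(e,d), marked(e,e)}
4. flip(b,e)  →  {at(a,f), at(b,f), at(d,d), at(e,e), holds(f), marked(b,e), marked(d,d), marked(d,e), marked(e,b), marked(e,d), marked(e,e)}

move(f,f); swap(e,d); swap(e,e); flip(b,e)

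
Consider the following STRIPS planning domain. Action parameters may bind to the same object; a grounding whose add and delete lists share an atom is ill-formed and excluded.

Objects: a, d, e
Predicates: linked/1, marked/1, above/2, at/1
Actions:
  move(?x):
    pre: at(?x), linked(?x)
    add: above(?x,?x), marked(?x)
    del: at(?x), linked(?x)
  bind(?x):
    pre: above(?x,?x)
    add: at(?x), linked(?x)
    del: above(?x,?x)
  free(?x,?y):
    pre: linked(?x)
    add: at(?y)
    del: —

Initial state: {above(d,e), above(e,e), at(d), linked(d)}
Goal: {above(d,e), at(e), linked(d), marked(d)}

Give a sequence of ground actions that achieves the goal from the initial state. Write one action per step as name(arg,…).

move(d); bind(d); bind(e)

1. move(d)  →  {above(d,d), above(d,e), above(e,e), marked(d)}
2. bind(d)  →  {above(d,e), above(e,e), at(d), linked(d), marked(d)}
3. bind(e)  →  {above(d,e), at(d), at(e), linked(d), linked(e), marked(d)}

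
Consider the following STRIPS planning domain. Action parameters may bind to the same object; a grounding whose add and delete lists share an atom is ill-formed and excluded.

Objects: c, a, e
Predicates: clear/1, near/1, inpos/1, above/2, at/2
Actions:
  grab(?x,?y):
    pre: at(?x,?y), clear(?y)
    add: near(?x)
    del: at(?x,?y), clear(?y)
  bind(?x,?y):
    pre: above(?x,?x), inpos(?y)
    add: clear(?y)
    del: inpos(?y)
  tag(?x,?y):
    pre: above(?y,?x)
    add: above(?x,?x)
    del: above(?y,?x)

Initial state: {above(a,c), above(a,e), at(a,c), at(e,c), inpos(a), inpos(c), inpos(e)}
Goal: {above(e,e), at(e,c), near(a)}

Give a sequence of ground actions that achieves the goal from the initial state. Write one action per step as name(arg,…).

tag(e,a); bind(e,c); grab(a,c)

1. tag(e,a)  →  {above(a,c), above(e,e), at(a,c), at(e,c), inpos(a), inpos(c), inpos(e)}
2. bind(e,c)  →  {above(a,c), above(e,e), at(a,c), at(e,c), clear(c), inpos(a), inpos(e)}
3. grab(a,c)  →  {above(a,c), above(e,e), at(e,c), inpos(a), inpos(e), near(a)}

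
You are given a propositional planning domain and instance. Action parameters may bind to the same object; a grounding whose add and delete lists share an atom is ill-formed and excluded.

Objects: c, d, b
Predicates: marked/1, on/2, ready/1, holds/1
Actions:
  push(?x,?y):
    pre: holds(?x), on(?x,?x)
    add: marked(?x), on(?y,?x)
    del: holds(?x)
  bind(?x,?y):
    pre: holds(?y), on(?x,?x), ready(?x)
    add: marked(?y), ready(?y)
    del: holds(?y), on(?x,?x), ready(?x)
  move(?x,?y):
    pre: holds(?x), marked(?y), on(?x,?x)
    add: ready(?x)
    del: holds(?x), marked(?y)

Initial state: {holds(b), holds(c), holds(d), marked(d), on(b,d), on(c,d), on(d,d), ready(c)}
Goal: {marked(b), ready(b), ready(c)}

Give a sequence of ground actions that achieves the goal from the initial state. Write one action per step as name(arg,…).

1. move(d,d)  →  {holds(b), holds(c), on(b,d), on(c,d), on(d,d), ready(c), ready(d)}
2. bind(d,b)  →  {holds(c), marked(b), on(b,d), on(c,d), ready(b), ready(c)}

move(d,d); bind(d,b)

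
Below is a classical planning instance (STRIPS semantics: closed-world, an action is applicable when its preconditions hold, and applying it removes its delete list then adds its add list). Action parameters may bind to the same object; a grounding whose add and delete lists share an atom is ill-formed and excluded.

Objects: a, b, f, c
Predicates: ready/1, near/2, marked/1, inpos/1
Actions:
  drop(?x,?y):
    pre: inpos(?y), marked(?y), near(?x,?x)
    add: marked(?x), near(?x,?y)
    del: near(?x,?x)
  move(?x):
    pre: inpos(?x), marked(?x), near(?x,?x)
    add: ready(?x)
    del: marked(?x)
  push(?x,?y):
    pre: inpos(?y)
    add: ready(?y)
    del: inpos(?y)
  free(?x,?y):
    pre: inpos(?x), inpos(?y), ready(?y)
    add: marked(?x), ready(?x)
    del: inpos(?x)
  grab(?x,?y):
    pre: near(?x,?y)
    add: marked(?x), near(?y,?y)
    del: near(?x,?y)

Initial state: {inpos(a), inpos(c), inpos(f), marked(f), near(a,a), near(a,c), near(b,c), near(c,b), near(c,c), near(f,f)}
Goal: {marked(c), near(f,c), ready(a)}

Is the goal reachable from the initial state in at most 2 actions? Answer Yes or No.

1. drop(c,f)  →  {inpos(a), inpos(c), inpos(f), marked(c), marked(f), near(a,a), near(a,c), near(b,c), near(c,b), near(c,f), near(f,f)}
2. drop(f,c)  →  {inpos(a), inpos(c), inpos(f), marked(c), marked(f), near(a,a), near(a,c), near(b,c), near(c,b), near(c,f), near(f,c)}
3. push(a,a)  →  {inpos(c), inpos(f), marked(c), marked(f), near(a,a), near(a,c), near(b,c), near(c,b), near(c,f), near(f,c), ready(a)}
optimal plan length = 3; 3 > 2

No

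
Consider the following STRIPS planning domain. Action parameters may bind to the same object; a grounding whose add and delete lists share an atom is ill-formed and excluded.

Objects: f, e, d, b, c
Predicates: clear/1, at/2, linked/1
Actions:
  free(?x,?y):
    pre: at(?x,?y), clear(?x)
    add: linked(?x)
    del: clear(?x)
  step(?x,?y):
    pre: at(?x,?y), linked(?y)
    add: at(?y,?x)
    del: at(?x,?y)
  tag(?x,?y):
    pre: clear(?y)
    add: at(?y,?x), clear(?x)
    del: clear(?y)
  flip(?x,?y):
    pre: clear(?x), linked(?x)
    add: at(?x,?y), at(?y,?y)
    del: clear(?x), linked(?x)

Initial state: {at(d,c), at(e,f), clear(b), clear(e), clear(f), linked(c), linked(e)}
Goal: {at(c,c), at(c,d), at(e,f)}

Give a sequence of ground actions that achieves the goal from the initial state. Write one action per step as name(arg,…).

step(d,c); flip(e,c)

1. step(d,c)  →  {at(c,d), at(e,f), clear(b), clear(e), clear(f), linked(c), linked(e)}
2. flip(e,c)  →  {at(c,c), at(c,d), at(e,c), at(e,f), clear(b), clear(f), linked(c)}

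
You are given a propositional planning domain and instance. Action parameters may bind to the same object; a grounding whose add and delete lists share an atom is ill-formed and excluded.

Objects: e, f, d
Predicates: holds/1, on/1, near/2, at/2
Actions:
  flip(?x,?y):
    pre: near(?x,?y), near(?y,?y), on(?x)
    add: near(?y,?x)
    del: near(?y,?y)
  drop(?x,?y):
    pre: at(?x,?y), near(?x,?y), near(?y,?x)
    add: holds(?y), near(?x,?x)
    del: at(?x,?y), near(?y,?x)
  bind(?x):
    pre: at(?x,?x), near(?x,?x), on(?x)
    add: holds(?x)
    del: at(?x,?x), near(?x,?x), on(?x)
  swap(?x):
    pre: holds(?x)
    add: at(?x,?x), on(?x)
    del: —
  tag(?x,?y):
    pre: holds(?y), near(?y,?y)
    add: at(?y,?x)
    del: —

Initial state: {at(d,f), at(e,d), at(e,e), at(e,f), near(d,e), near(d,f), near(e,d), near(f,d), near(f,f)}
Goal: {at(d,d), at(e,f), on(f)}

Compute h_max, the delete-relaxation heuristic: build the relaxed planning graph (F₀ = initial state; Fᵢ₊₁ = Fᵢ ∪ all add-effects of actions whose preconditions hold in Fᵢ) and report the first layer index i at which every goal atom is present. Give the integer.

2

F0 = init (9 atoms)
F1 = F0 ∪ {holds(d), holds(f), near(d,d), near(e,e)}  (13 atoms)
F2 = F1 ∪ {at(d,d), at(d,e), at(f,d), at(f,e), at(f,f), on(d), on(f)}  (20 atoms)
goal ⊆ F2  ⇒  h_max = 2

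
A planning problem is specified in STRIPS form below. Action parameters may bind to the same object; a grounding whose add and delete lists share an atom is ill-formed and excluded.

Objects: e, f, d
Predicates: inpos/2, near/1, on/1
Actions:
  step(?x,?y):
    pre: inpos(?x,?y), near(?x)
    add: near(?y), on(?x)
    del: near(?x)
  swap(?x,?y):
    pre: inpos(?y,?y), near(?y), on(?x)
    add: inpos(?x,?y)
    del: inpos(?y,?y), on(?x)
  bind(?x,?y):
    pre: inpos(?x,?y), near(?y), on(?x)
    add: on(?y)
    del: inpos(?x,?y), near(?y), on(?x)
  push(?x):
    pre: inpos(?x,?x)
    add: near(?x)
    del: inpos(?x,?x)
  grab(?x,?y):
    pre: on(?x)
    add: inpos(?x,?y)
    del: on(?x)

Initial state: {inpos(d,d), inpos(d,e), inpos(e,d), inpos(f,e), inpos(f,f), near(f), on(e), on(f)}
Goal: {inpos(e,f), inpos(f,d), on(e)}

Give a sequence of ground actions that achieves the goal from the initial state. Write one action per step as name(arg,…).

1. step(f,e)  →  {inpos(d,d), inpos(d,e), inpos(e,d), inpos(f,e), inpos(f,f), near(e), on(e), on(f)}
2. grab(e,f)  →  {inpos(d,d), inpos(d,e), inpos(e,d), inpos(e,f), inpos(f,e), inpos(f,f), near(e), on(f)}
3. step(e,f)  →  {inpos(d,d), inpos(d,e), inpos(e,d), inpos(e,f), inpos(f,e), inpos(f,f), near(f), on(e), on(f)}
4. grab(f,d)  →  {inpos(d,d), inpos(d,e), inpos(e,d), inpos(e,f), inpos(f,d), inpos(f,e), inpos(f,f), near(f), on(e)}

step(f,e); grab(e,f); step(e,f); grab(f,d)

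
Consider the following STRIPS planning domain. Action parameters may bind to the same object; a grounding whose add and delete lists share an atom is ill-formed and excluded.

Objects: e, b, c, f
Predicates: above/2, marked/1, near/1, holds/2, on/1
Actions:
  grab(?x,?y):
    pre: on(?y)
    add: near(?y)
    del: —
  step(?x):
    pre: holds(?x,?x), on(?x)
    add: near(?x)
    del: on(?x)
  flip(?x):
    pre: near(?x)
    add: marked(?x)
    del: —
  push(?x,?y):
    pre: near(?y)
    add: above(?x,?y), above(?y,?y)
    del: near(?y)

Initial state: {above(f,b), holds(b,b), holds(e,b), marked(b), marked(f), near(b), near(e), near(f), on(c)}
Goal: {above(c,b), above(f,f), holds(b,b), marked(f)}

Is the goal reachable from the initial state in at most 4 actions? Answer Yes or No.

Yes

1. push(e,f)  →  {above(e,f), above(f,b), above(f,f), holds(b,b), holds(e,b), marked(b), marked(f), near(b), near(e), on(c)}
2. push(c,b)  →  {above(b,b), above(c,b), above(e,f), above(f,b), above(f,f), holds(b,b), holds(e,b), marked(b), marked(f), near(e), on(c)}
optimal plan length = 2; 2 ≤ 4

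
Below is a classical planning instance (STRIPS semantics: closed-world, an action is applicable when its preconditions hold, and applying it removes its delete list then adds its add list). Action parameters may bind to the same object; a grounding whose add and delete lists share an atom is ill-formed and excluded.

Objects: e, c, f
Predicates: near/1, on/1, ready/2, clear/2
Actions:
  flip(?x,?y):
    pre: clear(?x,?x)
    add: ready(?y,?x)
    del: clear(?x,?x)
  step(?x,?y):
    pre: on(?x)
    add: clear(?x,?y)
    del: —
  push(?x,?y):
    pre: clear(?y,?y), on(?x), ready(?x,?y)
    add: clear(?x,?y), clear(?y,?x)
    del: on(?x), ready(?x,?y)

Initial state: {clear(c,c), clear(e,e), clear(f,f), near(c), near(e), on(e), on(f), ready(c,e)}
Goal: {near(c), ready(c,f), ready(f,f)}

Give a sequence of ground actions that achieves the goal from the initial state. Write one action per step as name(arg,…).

flip(f,c); step(f,f); flip(f,f)

1. flip(f,c)  →  {clear(c,c), clear(e,e), near(c), near(e), on(e), on(f), ready(c,e), ready(c,f)}
2. step(f,f)  →  {clear(c,c), clear(e,e), clear(f,f), near(c), near(e), on(e), on(f), ready(c,e), ready(c,f)}
3. flip(f,f)  →  {clear(c,c), clear(e,e), near(c), near(e), on(e), on(f), ready(c,e), ready(c,f), ready(f,f)}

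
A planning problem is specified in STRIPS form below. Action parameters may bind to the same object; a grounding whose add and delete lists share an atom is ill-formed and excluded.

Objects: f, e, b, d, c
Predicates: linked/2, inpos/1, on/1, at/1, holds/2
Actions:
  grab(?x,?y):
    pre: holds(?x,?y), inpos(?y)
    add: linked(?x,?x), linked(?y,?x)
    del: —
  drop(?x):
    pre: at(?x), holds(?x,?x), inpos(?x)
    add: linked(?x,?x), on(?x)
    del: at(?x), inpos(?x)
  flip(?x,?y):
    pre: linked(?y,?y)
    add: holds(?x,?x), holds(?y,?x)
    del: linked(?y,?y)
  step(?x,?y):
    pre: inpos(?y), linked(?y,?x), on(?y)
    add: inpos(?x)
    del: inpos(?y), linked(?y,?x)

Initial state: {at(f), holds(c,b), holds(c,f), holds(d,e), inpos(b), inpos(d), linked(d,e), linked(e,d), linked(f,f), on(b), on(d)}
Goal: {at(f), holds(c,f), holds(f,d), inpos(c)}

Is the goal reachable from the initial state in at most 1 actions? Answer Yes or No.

1. grab(c,b)  →  {at(f), holds(c,b), holds(c,f), holds(d,e), inpos(b), inpos(d), linked(b,c), linked(c,c), linked(d,e), linked(e,d), linked(f,f), on(b), on(d)}
2. flip(d,f)  →  {at(f), holds(c,b), holds(c,f), holds(d,d), holds(d,e), holds(f,d), inpos(b), inpos(d), linked(b,c), linked(c,c), linked(d,e), linked(e,d), on(b), on(d)}
3. step(c,b)  →  {at(f), holds(c,b), holds(c,f), holds(d,d), holds(d,e), holds(f,d), inpos(c), inpos(d), linked(c,c), linked(d,e), linked(e,d), on(b), on(d)}
optimal plan length = 3; 3 > 1

No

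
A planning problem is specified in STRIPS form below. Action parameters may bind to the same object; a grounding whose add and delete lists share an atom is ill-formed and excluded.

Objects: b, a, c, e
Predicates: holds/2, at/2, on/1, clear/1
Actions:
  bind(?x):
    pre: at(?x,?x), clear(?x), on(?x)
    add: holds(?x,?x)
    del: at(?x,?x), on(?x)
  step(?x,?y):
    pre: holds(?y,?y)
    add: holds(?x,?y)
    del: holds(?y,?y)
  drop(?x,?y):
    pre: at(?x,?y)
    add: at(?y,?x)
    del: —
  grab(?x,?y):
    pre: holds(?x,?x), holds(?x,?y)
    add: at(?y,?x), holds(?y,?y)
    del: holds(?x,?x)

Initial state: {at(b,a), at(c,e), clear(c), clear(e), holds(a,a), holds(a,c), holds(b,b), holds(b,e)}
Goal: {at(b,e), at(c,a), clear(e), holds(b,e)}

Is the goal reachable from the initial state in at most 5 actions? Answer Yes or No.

Yes

1. grab(b,e)  →  {at(b,a), at(c,e), at(e,b), clear(c), clear(e), holds(a,a), holds(a,c), holds(b,e), holds(e,e)}
2. drop(e,b)  →  {at(b,a), at(b,e), at(c,e), at(e,b), clear(c), clear(e), holds(a,a), holds(a,c), holds(b,e), holds(e,e)}
3. grab(a,c)  →  {at(b,a), at(b,e), at(c,a), at(c,e), at(e,b), clear(c), clear(e), holds(a,c), holds(b,e), holds(c,c), holds(e,e)}
optimal plan length = 3; 3 ≤ 5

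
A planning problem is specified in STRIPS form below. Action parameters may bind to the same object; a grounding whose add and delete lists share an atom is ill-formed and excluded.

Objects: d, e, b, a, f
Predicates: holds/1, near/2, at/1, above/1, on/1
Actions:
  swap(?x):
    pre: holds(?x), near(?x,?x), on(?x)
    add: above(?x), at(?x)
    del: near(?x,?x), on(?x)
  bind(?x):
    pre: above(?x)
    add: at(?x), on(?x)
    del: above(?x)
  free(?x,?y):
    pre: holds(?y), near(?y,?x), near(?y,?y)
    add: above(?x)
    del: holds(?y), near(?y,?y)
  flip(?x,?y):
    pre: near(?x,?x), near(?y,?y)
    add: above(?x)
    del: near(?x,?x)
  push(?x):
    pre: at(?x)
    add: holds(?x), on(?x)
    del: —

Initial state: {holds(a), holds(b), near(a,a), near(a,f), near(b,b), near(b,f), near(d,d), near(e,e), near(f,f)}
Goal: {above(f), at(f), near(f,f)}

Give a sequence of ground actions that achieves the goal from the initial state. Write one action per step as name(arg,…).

1. free(f,b)  →  {above(f), holds(a), near(a,a), near(a,f), near(b,f), near(d,d), near(e,e), near(f,f)}
2. bind(f)  →  {at(f), holds(a), near(a,a), near(a,f), near(b,f), near(d,d), near(e,e), near(f,f), on(f)}
3. free(f,a)  →  {above(f), at(f), near(a,f), near(b,f), near(d,d), near(e,e), near(f,f), on(f)}

free(f,b); bind(f); free(f,a)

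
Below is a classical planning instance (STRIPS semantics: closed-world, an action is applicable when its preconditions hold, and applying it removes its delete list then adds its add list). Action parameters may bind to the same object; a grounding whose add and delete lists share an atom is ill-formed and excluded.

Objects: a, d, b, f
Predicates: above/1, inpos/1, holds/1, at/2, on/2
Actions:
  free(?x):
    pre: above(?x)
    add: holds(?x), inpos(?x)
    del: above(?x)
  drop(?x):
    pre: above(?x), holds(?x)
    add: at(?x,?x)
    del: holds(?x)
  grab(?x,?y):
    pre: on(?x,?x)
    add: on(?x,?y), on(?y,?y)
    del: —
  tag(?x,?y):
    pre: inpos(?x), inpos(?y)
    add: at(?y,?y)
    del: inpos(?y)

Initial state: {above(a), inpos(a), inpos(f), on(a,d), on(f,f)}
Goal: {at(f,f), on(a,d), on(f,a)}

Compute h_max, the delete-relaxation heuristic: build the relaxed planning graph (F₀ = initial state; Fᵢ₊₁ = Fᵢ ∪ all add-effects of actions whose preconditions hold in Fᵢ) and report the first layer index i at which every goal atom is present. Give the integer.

F0 = init (5 atoms)
F1 = F0 ∪ {at(a,a), at(f,f), holds(a), on(a,a), on(b,b), on(d,d), on(f,a), on(f,b), on(f,d)}  (14 atoms)
goal ⊆ F1  ⇒  h_max = 1

1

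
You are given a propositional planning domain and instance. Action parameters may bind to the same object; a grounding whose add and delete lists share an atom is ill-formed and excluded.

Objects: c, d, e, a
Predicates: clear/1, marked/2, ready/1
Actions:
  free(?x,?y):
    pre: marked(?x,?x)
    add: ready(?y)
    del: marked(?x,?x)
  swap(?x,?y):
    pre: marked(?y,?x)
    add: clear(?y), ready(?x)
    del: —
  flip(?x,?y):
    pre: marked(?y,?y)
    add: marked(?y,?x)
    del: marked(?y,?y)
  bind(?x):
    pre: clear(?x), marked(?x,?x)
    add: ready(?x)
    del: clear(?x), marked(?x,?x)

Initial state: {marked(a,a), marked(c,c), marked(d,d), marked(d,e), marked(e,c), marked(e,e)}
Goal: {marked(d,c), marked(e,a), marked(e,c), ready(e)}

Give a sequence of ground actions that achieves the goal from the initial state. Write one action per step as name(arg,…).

1. free(c,e)  →  {marked(a,a), marked(d,d), marked(d,e), marked(e,c), marked(e,e), ready(e)}
2. flip(c,d)  →  {marked(a,a), marked(d,c), marked(d,e), marked(e,c), marked(e,e), ready(e)}
3. flip(a,e)  →  {marked(a,a), marked(d,c), marked(d,e), marked(e,a), marked(e,c), ready(e)}

free(c,e); flip(c,d); flip(a,e)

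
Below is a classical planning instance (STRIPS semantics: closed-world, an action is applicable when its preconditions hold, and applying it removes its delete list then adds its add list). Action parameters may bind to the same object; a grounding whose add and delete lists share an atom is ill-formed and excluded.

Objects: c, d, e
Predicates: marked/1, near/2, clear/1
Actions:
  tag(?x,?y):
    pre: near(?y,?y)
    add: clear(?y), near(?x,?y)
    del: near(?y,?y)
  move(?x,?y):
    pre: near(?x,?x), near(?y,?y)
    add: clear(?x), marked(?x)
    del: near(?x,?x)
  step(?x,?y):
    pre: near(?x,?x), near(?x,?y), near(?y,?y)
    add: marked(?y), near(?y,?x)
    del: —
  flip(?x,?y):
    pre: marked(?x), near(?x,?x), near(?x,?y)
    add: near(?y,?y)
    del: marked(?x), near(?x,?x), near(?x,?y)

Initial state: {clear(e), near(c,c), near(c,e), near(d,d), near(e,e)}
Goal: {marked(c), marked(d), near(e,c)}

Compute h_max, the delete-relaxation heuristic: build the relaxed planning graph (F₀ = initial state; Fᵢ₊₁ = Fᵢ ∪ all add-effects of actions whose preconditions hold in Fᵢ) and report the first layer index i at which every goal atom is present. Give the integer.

1

F0 = init (5 atoms)
F1 = F0 ∪ {clear(c), clear(d), marked(c), marked(d), marked(e), near(c,d), near(d,c), near(d,e), near(e,c), near(e,d)}  (15 atoms)
goal ⊆ F1  ⇒  h_max = 1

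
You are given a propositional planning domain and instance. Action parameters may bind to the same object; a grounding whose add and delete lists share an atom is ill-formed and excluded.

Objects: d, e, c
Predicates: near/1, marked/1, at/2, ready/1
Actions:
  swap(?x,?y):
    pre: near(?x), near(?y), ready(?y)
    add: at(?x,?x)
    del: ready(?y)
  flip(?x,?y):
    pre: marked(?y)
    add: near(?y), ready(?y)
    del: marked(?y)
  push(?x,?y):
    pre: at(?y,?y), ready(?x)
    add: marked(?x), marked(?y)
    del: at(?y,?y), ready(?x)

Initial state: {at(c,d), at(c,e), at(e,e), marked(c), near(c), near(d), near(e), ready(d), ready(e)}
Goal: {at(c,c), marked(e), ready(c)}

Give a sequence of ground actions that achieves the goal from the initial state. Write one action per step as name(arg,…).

swap(c,d); flip(d,c); push(e,e)

1. swap(c,d)  →  {at(c,c), at(c,d), at(c,e), at(e,e), marked(c), near(c), near(d), near(e), ready(e)}
2. flip(d,c)  →  {at(c,c), at(c,d), at(c,e), at(e,e), near(c), near(d), near(e), ready(c), ready(e)}
3. push(e,e)  →  {at(c,c), at(c,d), at(c,e), marked(e), near(c), near(d), near(e), ready(c)}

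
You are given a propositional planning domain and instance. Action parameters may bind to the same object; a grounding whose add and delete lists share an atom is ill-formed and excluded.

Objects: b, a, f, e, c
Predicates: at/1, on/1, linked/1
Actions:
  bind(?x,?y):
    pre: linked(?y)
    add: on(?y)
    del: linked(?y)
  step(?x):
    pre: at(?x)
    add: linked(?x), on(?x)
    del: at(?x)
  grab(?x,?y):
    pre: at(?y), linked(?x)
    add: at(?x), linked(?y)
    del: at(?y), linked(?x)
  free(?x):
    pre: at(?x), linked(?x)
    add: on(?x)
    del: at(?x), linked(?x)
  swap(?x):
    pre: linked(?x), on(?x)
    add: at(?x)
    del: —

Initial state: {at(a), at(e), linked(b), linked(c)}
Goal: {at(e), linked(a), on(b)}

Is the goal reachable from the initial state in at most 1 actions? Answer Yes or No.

1. bind(b,b)  →  {at(a), at(e), linked(c), on(b)}
2. step(a)  →  {at(e), linked(a), linked(c), on(a), on(b)}
optimal plan length = 2; 2 > 1

No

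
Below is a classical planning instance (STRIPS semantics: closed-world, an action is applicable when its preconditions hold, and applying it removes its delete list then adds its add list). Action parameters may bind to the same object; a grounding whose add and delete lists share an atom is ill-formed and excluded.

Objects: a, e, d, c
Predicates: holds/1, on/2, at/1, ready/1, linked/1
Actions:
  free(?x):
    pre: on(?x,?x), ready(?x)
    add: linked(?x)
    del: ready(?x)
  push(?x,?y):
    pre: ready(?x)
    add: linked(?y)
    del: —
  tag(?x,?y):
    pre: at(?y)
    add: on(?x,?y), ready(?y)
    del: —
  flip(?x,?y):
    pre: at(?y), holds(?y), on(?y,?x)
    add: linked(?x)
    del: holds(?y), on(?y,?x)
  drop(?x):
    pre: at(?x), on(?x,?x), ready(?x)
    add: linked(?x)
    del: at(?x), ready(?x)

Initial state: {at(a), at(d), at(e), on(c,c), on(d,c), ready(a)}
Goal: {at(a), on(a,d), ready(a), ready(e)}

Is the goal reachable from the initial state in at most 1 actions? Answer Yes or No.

No

1. tag(a,e)  →  {at(a), at(d), at(e), on(a,e), on(c,c), on(d,c), ready(a), ready(e)}
2. tag(a,d)  →  {at(a), at(d), at(e), on(a,d), on(a,e), on(c,c), on(d,c), ready(a), ready(d), ready(e)}
optimal plan length = 2; 2 > 1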